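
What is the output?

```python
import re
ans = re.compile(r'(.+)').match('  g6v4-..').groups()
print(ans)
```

Pattern: one or more of any character (captured).
`re.match` won't scan ahead — the pattern has to work from the very first character.
The match spans [0:9] → '  g6v4-..'.
Captured: group 1 = '  g6v4-..'.

('  g6v4-..',)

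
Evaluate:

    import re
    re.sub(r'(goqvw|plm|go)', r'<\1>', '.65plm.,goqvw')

Alternation isn't longest-match — the leftmost alternative that fits at this position is chosen.
The replacement refers to a captured group, so each match is rewritten using its own captured text.

'.65<plm>.,<goqvw>'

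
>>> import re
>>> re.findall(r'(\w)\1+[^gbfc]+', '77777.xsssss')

`\1` is not a pattern — it's the concrete string captured by group 1, re-applied verbatim.
Scanning left to right: at [0:12] match '77777.xsssss', group 1 = '7'.
Because there's exactly one group, `findall` drops the full match and keeps group 1 from the one hit.

['7']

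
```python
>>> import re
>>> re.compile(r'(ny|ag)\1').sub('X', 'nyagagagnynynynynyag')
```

'nyXagXXnyag'

`\1` has to match the exact text group 1 already captured.
Matches: at [2:6] → 'agag'; at [8:12] → 'nyny'; at [12:16] → 'nyny'.
`sub` substitutes 'X' at each match site.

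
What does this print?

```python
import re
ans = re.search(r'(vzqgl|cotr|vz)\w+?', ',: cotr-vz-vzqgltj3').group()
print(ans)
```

vzqglt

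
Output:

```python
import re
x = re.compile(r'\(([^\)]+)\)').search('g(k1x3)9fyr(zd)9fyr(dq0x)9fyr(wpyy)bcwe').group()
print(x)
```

`re.search` tries every starting position until one works.
The match spans [1:7] → '(k1x3)'.
Captured: group 1 = 'k1x3'.

(k1x3)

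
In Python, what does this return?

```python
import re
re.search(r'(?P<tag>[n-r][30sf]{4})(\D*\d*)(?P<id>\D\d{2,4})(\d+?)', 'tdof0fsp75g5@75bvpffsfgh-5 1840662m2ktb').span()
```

Pattern: a character in [n-r], then exactly 4 of one of [30sf] (captured as 'tag'); then zero or more of a non-digit, then zero or more of a digit (captured); then a non-digit, then 2 to 4 of a digit (captured as 'id'); then one or more of a digit (lazy) (captured).
With the lazy modifier that quantifier settles for the fewest repetitions that let the rest of the pattern succeed (the atoms after it are unaffected and can still be greedy).
`re.search` tries every starting position until one works.
The match spans [17:32] → 'pffsfgh-5 18406'.
Captured: group 1 = 'pffsf', group 2 = 'gh-5', group 3 = ' 1840', group 4 = '6'.

(17, 32)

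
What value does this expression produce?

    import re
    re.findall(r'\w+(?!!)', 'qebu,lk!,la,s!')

['qebu', 'l', 'la']

A negative assertion filters positions out without eating any characters.
`findall` yields the raw match text (3 of them) because the pattern has no groups.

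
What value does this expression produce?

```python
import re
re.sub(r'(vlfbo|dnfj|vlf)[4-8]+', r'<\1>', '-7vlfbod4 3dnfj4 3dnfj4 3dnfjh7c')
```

'-7vlfbod4 3<dnfj> 3<dnfj> 3dnfjh7c'

Matches: at [11:16] → 'dnfj4'; at [18:23] → 'dnfj4'.
Each match is replaced using the text its own group 1 captured.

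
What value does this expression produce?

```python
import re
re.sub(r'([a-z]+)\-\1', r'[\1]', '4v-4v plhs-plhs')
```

After group 1 captures some text, `\1` only succeeds where that same text appears again.
The replacement refers to a captured group, so each match is rewritten using its own captured text.

'4v-4v [plhs]'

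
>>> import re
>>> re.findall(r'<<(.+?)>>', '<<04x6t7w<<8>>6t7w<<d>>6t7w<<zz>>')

A `+?`/`*?`/`{m,n}?` starts at its minimum and grows only as far as needed for what follows to match.
Scanning left to right: at [0:14] match '<<04x6t7w<<8>>', group 1 = '04x6t7w<<8'; at [18:23] match '<<d>>', group 1 = 'd'; at [27:33] match '<<zz>>', group 1 = 'zz'.
`findall` collects group 1 from each match (3 total).

['04x6t7w<<8', 'd', 'zz']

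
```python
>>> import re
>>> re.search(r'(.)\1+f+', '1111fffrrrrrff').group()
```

`\1` is not a pattern — it's the concrete string captured by group 1, re-applied verbatim.
`search` walks the string left to right and returns the first match it finds.
The match spans [0:7] → '1111fff'.
Captured: group 1 = '1'.

'1111fff'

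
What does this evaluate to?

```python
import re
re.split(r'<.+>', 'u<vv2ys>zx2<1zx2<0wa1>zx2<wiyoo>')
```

['u', '']

Matches to split on: at [1:32] → '<vv2ys>zx2<1zx2<0wa1>zx2<wiyoo>'.
`split` removes every match and returns the 2 fragments in between.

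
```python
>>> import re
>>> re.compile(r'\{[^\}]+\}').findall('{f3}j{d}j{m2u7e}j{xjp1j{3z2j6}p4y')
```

['{f3}', '{d}', '{m2u7e}', '{xjp1j{3z2j6}']

Scanning left to right: at [0:4] → '{f3}'; at [5:8] → '{d}'; at [9:16] → '{m2u7e}'; at [17:30] → '{xjp1j{3z2j6}'.
No capturing groups, so `findall` returns the 4 full match strings.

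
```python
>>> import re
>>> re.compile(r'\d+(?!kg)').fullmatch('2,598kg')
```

None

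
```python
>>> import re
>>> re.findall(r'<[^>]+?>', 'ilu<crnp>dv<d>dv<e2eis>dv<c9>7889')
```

['<crnp>', '<d>', '<e2eis>', '<c9>']

Scanning left to right: at [3:9] → '<crnp>'; at [11:14] → '<d>'; at [16:23] → '<e2eis>'; at [25:29] → '<c9>'.
`findall` yields the raw match text (4 of them) because the pattern has no groups.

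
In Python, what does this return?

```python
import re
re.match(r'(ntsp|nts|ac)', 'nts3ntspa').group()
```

`re.match` only tries the pattern at the start of the string.
The match spans [0:3] → 'nts'.

'nts'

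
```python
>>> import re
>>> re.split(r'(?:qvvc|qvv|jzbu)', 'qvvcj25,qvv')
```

The regex engine tests alternatives in the order written; an earlier branch that matches wins even if a later one would match more.
Matches to split on: at [0:4] → 'qvvc'; at [8:11] → 'qvv'.
`split` removes every match and returns the 3 fragments in between.

['', 'j25,', '']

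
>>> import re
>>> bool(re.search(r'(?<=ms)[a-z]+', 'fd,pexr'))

False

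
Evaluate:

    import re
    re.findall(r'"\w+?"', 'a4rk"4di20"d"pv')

Walking the string: at [4:11] → '"4di20"'.
Since nothing is captured, `findall` lists the 1 matched substring directly.

['"4di20"']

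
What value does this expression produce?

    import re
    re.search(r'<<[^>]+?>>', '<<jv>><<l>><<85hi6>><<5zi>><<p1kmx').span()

(0, 6)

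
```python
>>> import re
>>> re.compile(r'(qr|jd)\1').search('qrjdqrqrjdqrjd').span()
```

A backreference is literal: `\1` must see the identical characters the first group matched.
Unlike `match`, `search` isn't anchored — it looks for the pattern anywhere in the string.
The match spans [4:8] → 'qrqr'.
Captured: group 1 = 'qr'.

(4, 8)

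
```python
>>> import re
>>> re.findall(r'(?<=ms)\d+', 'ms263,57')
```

['263']

The lookaround is zero-width — it requires the adjacent text to match without consuming it, so the asserted text isn't part of the match.
With no groups in the pattern, `findall` gives back each whole match — 1 here.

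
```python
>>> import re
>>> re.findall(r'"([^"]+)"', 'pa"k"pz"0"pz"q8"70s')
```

Walking the string: at [2:5] match '"k"', group 1 = 'k'; at [7:10] match '"0"', group 1 = '0'; at [12:16] match '"q8"', group 1 = 'q8'.
Because there's exactly one group, `findall` drops the full match and keeps group 1 from each hit.

['k', '0', 'q8']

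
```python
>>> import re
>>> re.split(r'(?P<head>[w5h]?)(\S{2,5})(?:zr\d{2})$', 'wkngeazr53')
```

['', 'w', 'kngea', '']

This matches optionally one of [w5h] (captured as 'head'); then 2 to 5 of a non-whitespace character (captured); then the literal 'zr', then exactly 2 of a digit (non-capturing group); then anchored at the end.
Matches to split on: at [0:10] → 'wkngeazr53'.
The group in the pattern means `split` returns the separators' captures alongside the pieces.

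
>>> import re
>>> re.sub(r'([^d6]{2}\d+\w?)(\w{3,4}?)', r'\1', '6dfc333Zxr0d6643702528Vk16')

'6dfc333Zd6643702528V'

A non-greedy quantifier consumes as few characters as it can — just enough that the remainder of the pattern still matches from where it stops; whatever follows it matches normally.
`\1` in the replacement pulls in group 1's text for each match.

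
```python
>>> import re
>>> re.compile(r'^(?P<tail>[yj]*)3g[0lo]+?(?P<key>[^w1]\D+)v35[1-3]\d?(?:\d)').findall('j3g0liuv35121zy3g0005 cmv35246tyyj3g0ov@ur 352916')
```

[('j', 'liu')]

Pattern: anchored at the start of the string; then zero or more of one of [yj] (captured as 'tail'); then the literal '3g', then one or more of one of [0lo] (lazy); then any character except [w1], then one or more of a non-digit (captured as 'key'); then the literal 'v35', then a character in [1-3], then optionally a digit; then a digit (non-capturing group).
The `?` after the quantifier makes it lazy — it takes as little as possible before letting the rest of the pattern try.
Matches: at [0:13] match 'j3g0liuv35121', groups = ('j', 'liu').
With 2 capturing groups, `findall` returns a 2-tuple per match.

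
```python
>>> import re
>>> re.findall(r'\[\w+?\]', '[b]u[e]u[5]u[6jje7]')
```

No capturing groups, so `findall` returns the 4 full match strings.

['[b]', '[e]', '[5]', '[6jje7]']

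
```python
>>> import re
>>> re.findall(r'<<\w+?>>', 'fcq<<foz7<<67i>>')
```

['<<67i>>']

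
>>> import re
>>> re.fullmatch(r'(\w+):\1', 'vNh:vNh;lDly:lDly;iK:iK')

None

The backreference `\1` re-matches whatever the first group consumed, character for character.
`fullmatch` succeeds only if the pattern covers the string from start to end.
Here the pattern can't cover the whole string, so the call returns None.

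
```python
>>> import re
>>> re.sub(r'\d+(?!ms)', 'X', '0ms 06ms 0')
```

'0ms X6ms X'

The negative lookaround is zero-width — it rules out positions where the adjacent text would match, without consuming anything.
Every occurrence is swapped for 'X'.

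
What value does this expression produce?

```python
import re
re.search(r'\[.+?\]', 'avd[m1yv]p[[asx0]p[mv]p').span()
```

(3, 9)

Lazy quantifiers expand one character at a time until the remainder of the pattern can match.
The match spans [3:9] → '[m1yv]'.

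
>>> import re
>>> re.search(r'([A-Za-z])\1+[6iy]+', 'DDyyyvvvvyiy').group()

`\1` is not a pattern — it's the concrete string captured by group 1, re-applied verbatim.
`re.search` tries every starting position until one works.
The match spans [0:5] → 'DDyyy'.
Captured: group 1 = 'D'.

'DDyyy'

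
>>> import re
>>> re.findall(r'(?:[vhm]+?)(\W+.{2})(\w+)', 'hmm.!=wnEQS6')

[('.!=wn', 'EQS6')]

`findall` packs the 2 group values into a tuple for every match.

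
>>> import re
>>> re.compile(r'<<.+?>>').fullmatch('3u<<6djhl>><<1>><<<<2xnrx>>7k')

None

For `fullmatch`, every character of the input must be accounted for by the pattern.
Here the string isn't matched end-to-end, so the call returns None.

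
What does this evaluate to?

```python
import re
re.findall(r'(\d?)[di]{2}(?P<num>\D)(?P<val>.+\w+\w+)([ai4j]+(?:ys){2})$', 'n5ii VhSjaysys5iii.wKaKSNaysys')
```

[('5', ' ', 'VhSjaysys5iii.wKaKSN', 'aysys')]

The pattern matches optionally a digit (captured); then exactly 2 of one of [di]; then a non-digit (captured as 'num'); then one or more of any character, then one or more of a word character, then one or more of a word character (captured as 'val'); then one or more of one of [ai4j], then the literal 'ys' repeated 2 times (captured); then anchored at the end.
Matches: at [1:30] match '5ii VhSjaysys5iii.wKaKSNaysys', groups = ('5', ' ', 'VhSjaysys5iii.wKaKSN', 'aysys').
`findall` packs the 4 group values into a tuple for every match.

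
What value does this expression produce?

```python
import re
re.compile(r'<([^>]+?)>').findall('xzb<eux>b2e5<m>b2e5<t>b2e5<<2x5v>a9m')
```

['eux', 'm', 't', '<2x5v']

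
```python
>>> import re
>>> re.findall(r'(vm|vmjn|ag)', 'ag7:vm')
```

['ag', 'vm']

One capturing group, so `findall` returns just the captured substring from each match — 2 in all.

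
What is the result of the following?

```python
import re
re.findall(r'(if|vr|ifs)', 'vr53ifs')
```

['vr', 'if']

The regex engine tests alternatives in the order written; an earlier branch that matches wins even if a later one would match more.
With a single group, `findall` returns only what that group captured — 2 items.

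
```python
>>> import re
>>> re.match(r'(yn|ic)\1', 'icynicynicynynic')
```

None

`match` is anchored at position 0; if the pattern doesn't fit there, it returns None.
Here position 0 doesn't satisfy it, so the call returns None.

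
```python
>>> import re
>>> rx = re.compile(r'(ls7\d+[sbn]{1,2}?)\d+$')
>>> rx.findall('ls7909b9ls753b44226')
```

['ls753b']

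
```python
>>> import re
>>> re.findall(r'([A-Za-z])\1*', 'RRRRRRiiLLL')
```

A backreference is literal: `\1` must see the identical characters the first group matched.
Walking the string: at [0:6] match 'RRRRRR', group 1 = 'R'; at [6:8] match 'ii', group 1 = 'i'; at [8:11] match 'LLL', group 1 = 'L'.
With a single group, `findall` returns only what that group captured — 3 items.

['R', 'i', 'L']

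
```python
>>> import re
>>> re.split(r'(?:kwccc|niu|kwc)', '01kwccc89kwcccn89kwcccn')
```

['01', '89', 'n89', 'n']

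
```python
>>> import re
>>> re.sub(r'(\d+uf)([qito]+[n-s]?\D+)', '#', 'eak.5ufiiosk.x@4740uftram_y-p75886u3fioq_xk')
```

'eak.##75886u3fioq_xk'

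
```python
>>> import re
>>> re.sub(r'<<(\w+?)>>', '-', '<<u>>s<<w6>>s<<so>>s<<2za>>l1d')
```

Matches: at [0:5] → '<<u>>'; at [6:12] → '<<w6>>'; at [13:19] → '<<so>>'; at [20:27] → '<<2za>>'.
Each match is replaced by '-'.

'-s-s-s-l1d'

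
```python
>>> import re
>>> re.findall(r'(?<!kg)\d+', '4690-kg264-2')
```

The negative lookahead/lookbehind blocks any match where the forbidden context is present.
Since nothing is captured, `findall` lists the 3 matched substrings directly.

['4690', '64', '2']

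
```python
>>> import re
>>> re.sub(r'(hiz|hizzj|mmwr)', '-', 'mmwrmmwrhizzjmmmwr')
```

'---zjm-'

Alternation tries branches left to right and keeps the first one that lets the overall match succeed at that position.
Every occurrence is swapped for '-'.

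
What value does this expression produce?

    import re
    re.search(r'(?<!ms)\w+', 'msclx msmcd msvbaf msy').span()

(0, 5)

A negative assertion filters positions out without eating any characters.
`re.search` tries every starting position until one works.
The match spans [0:5] → 'msclx'.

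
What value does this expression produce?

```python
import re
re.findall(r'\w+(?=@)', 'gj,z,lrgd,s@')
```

['s']

The `(?=…)`/`(?<=…)` assertion just peeks at neighbouring text; it doesn't advance the match position.
Since nothing is captured, `findall` lists the 1 matched substring directly.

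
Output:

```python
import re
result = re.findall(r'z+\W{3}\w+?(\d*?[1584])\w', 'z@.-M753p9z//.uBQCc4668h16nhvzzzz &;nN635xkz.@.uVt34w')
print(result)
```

['75', '4', '635', '34']

Lazy quantifiers expand one character at a time until the remainder of the pattern can match.
One capturing group, so `findall` returns just the captured substring from each match — 4 in all.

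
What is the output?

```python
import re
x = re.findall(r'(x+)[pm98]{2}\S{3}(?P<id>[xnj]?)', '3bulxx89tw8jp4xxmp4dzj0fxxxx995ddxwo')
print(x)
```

The pattern matches one or more of a literal 'x' (captured); then exactly 2 of one of [pm98], then exactly 3 of a non-whitespace character; then optionally one of [xnj] (captured as 'id').
Walking the string: at [4:12] match 'xx89tw8j', groups = ('xx', 'j'); at [14:22] match 'xxmp4dzj', groups = ('xx', 'j'); at [24:34] match 'xxxx995ddx', groups = ('xxxx', 'x').
2 groups means each result is a tuple of 2 captured strings — 3 here.

[('xx', 'j'), ('xx', 'j'), ('xxxx', 'x')]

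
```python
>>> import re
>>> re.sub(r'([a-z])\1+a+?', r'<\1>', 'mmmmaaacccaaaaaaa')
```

'<m>aa<c><a>'

`\1` has to match the exact text group 1 already captured.
Matches: at [0:5] → 'mmmma'; at [7:11] → 'ccca'; at [11:17] → 'aaaaaa'.
Each match is replaced using the text its own group 1 captured.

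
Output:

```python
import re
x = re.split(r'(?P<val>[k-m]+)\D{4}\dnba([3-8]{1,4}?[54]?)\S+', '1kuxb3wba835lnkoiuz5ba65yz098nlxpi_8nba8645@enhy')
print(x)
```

Pattern: one or more of a character in [k-m] (captured as 'val'); then exactly 4 of a non-digit, then a digit, then the literal 'nba'; then 1 to 4 of a character in [3-8] (lazy), then optionally one of [54] (captured); then one or more of a non-whitespace character.
Matches to split on: at [30:48] → 'lxpi_8nba8645@enhy'.
The group in the pattern means `split` returns the separators' captures alongside the pieces.

['1kuxb3wba835lnkoiuz5ba65yz098n', 'l', '8', '']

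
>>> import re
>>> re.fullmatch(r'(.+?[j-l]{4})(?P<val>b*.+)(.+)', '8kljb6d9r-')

None

Pattern: one or more of any character (lazy), then exactly 4 of a character in [j-l] (captured); then zero or more of a literal 'b', then one or more of any character (captured as 'val'); then one or more of any character (captured).
`re.fullmatch` is like wrapping the pattern in `^…$` (in single-line mode).
Here there's no way to consume every character, so the call returns None.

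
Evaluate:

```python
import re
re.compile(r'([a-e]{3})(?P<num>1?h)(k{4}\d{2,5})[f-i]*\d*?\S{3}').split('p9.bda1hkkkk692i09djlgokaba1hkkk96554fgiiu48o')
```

['p9.', 'bda', '1h', 'kkkk692', 'jlgokaba1hkkk96554fgiiu48o']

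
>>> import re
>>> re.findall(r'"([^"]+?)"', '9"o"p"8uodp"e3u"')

['o', '8uodp']

Walking the string: at [1:4] match '"o"', group 1 = 'o'; at [5:12] match '"8uodp"', group 1 = '8uodp'.
With a single group, `findall` returns only what that group captured — 2 items.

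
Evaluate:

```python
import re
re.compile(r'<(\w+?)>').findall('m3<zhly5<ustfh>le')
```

['ustfh']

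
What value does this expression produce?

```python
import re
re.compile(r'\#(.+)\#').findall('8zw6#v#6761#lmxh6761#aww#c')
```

One capturing group, so `findall` returns just the captured substring from the one match — 1 in all.

['v#6761#lmxh6761#aww']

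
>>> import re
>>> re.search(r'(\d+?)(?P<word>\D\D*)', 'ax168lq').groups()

This matches one or more of a digit (lazy) (captured); then a non-digit, then zero or more of a non-digit (captured as 'word').
`re.search` tries every starting position until one works.
The match spans [2:7] → '168lq'.
Captured: group 1 = '168', group 2 = 'lq'.

('168', 'lq')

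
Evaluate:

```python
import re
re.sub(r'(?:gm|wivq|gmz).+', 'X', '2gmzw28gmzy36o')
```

Matches: at [1:14] → 'gmzw28gmzy36o'.
`sub` substitutes 'X' at each match site.

'2X'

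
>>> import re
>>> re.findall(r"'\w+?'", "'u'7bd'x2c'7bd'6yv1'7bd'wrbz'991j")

`findall` yields the raw match text (4 of them) because the pattern has no groups.

["'u'", "'x2c'", "'6yv1'", "'wrbz'"]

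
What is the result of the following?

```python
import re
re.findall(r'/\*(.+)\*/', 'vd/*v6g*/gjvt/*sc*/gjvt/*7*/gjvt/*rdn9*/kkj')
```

Walking the string: at [2:40] match '/*v6g*/gjvt/*sc*/gjvt/*7*/gjvt/*rdn9*/', group 1 = 'v6g*/gjvt/*sc*/gjvt/*7*/gjvt/*rdn9'.
Because there's exactly one group, `findall` drops the full match and keeps group 1 from the one hit.

['v6g*/gjvt/*sc*/gjvt/*7*/gjvt/*rdn9']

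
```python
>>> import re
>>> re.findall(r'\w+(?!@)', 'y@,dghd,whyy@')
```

['dghd', 'why']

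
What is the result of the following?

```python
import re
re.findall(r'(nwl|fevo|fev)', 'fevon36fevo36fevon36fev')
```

['fevo', 'fevo', 'fevo', 'fev']

The regex engine tests alternatives in the order written; an earlier branch that matches wins even if a later one would match more.
Scanning left to right: at [0:4] match 'fevo', group 1 = 'fevo'; at [7:11] match 'fevo', group 1 = 'fevo'; at [13:17] match 'fevo', group 1 = 'fevo'; at [20:23] match 'fev', group 1 = 'fev'.
Because there's exactly one group, `findall` drops the full match and keeps group 1 from each hit.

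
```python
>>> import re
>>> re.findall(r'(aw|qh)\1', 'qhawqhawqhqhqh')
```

['qh']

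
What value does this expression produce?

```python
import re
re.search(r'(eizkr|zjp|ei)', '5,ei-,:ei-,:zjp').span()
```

(2, 4)

`re.search` tries every starting position until one works.
The match spans [2:4] → 'ei'.
Captured: group 1 = 'ei'.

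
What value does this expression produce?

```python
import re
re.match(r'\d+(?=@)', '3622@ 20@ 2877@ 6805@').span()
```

(0, 4)

Lookahead/lookbehind check context without consuming it, so the matched span excludes the asserted characters.
`match` is anchored at position 0; if the pattern doesn't fit there, it returns None.
The match spans [0:4] → '3622'.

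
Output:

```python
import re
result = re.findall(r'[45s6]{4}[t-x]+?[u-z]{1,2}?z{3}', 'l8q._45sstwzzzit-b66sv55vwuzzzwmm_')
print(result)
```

Since nothing is captured, `findall` lists the 1 matched substring directly.

['45sstwzzz']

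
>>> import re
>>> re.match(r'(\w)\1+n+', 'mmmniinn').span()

(0, 4)

`re.match` only tries the pattern at the start of the string.
The match spans [0:4] → 'mmmn'.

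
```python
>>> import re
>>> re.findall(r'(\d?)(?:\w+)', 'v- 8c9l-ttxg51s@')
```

The pattern matches optionally a digit (captured); then one or more of a word character (non-capturing group).
Walking the string: at [0:1] match 'v', group 1 = ''; at [3:7] match '8c9l', group 1 = '8'; at [8:15] match 'ttxg51s', group 1 = ''.
One capturing group, so `findall` returns just the captured substring from each match — 3 in all.

['', '8', '']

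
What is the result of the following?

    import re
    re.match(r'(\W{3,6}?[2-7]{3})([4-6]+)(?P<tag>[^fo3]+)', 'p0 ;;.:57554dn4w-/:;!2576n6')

None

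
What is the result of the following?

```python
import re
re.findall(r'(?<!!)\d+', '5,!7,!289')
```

['5', '89']

`(?!…)`/`(?<!…)` only lets a position through if the neighbouring text does NOT match; no characters are consumed.
Matches: at [0:1] → '5'; at [7:9] → '89'.
`findall` yields the raw match text (2 of them) because the pattern has no groups.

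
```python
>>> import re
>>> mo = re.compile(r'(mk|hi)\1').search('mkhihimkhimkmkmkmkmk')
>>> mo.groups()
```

('hi',)

`\1` is not a pattern — it's the concrete string captured by group 1, re-applied verbatim.
`re.search` tries every starting position until one works.
The match spans [2:6] → 'hihi'.
Captured: group 1 = 'hi'.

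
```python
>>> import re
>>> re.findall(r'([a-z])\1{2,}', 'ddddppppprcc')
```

`\1` is not a pattern — it's the concrete string captured by group 1, re-applied verbatim.
Scanning left to right: at [0:4] match 'dddd', group 1 = 'd'; at [4:9] match 'ppppp', group 1 = 'p'.
With a single group, `findall` returns only what that group captured — 2 items.

['d', 'p']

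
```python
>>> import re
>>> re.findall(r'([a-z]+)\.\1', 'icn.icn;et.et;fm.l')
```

The backreference `\1` re-matches whatever the first group consumed, character for character.
Walking the string: at [0:7] match 'icn.icn', group 1 = 'icn'; at [8:13] match 'et.et', group 1 = 'et'.
One capturing group, so `findall` returns just the captured substring from each match — 2 in all.

['icn', 'et']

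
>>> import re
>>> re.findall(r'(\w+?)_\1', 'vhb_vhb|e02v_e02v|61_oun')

['vhb', 'e02v']

`\1` is not a pattern — it's the concrete string captured by group 1, re-applied verbatim.
Scanning left to right: at [0:7] match 'vhb_vhb', group 1 = 'vhb'; at [8:17] match 'e02v_e02v', group 1 = 'e02v'.
With a single group, `findall` returns only what that group captured — 2 items.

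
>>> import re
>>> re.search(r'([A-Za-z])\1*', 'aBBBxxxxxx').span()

(0, 1)

`\1` has to match the exact text group 1 already captured.
`re.search` scans for the first position where the pattern succeeds.
The match spans [0:1] → 'a'.
Captured: group 1 = 'a'.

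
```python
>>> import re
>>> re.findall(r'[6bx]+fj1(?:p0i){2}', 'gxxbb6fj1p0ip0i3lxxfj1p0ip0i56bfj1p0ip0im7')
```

['xxbb6fj1p0ip0i', 'xxfj1p0ip0i', '6bfj1p0ip0i']

Pattern: one or more of one of [6bx]; then the literal 'fj1', then the literal 'p0i' repeated 2 times.
Walking the string: at [1:15] → 'xxbb6fj1p0ip0i'; at [17:28] → 'xxfj1p0ip0i'; at [29:40] → '6bfj1p0ip0i'.
`findall` yields the raw match text (3 of them) because the pattern has no groups.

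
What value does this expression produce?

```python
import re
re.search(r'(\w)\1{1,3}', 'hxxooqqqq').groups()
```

('x',)

`\1` has to match the exact text group 1 already captured.
`search` walks the string left to right and returns the first match it finds.
The match spans [1:3] → 'xx'.
Captured: group 1 = 'x'.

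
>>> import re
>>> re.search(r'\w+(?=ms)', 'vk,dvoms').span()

(3, 6)

The lookaround is zero-width — it requires the adjacent text to match without consuming it, so the asserted text isn't part of the match.
The match spans [3:6] → 'dvo'.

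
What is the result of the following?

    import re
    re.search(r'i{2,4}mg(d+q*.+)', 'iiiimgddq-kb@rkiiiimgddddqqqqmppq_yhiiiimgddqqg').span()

This matches 2 to 4 of a literal 'i', then the literal 'mg'; then one or more of a literal 'd', then zero or more of the literal 'q', then one or more of any character (captured).
The match spans [0:47] → 'iiiimgddq-kb@rkiiiimgddddqqqqmppq_yhiiiimgddqqg'.

(0, 47)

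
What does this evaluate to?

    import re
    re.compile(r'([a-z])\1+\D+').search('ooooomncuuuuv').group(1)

The match spans [0:13] → 'ooooomncuuuuv'.
Captured: group 1 = 'o'.

'o'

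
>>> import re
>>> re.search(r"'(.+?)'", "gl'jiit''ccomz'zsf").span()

The `?` after the quantifier makes it lazy — it takes as little as possible before letting the rest of the pattern try.
`search` walks the string left to right and returns the first match it finds.
The match spans [2:8] → "'jiit'".
Captured: group 1 = 'jiit'.

(2, 8)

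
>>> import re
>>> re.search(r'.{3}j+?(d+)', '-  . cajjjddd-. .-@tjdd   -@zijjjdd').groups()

('ddd',)

The match spans [4:13] → ' cajjjddd'.
Captured: group 1 = 'ddd'.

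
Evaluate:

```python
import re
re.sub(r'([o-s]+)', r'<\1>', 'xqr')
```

'x<qr>'

This matches one or more of a character in [o-s] (captured).
Matches: at [1:3] → 'qr'.
Each match is replaced using the text its own group 1 captured.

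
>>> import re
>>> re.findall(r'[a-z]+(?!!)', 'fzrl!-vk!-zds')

['fzr', 'v', 'zds']

Because the assertion is negative and zero-width, positions next to the forbidden text are skipped.
Walking the string: at [0:3] → 'fzr'; at [6:7] → 'v'; at [10:13] → 'zds'.
Since nothing is captured, `findall` lists the 3 matched substrings directly.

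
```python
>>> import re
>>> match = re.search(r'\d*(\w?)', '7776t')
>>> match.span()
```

(0, 5)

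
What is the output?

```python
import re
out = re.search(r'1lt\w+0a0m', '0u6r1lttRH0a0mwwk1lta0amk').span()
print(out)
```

This matches the literal '1lt', then one or more of a word character; then the literal '0a0', then the literal 'm'.
The match spans [4:14] → '1lttRH0a0m'.

(4, 14)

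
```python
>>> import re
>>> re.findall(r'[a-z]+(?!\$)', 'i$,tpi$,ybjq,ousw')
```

['tp', 'ybjq', 'ousw']

`(?!…)`/`(?<!…)` only lets a position through if the neighbouring text does NOT match; no characters are consumed.
Matches: at [3:5] → 'tp'; at [8:12] → 'ybjq'; at [13:17] → 'ousw'.
`findall` yields the raw match text (3 of them) because the pattern has no groups.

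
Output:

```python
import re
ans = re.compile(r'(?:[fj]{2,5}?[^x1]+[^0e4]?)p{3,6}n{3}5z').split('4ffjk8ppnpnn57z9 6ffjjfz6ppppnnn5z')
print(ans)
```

['4', '']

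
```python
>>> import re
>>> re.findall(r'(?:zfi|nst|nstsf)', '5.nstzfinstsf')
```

['nst', 'zfi', 'nst']

Alternation tries branches left to right and keeps the first one that lets the overall match succeed at that position.
`findall` yields the raw match text (3 of them) because the pattern has no groups.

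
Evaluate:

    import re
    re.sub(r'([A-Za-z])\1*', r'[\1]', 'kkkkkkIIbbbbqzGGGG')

After group 1 captures some text, `\1` only succeeds where that same text appears again.
Matches: at [0:6] → 'kkkkkk'; at [6:8] → 'II'; at [8:12] → 'bbbb'; at [12:13] → 'q'; at [13:14] → 'z'; ….
The replacement refers to a captured group, so each match is rewritten using its own captured text.

'[k][I][b][q][z][G]'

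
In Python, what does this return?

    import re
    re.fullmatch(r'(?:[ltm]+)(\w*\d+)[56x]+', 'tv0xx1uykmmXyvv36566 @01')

`re.fullmatch` is like wrapping the pattern in `^…$` (in single-line mode).
Here the string isn't matched end-to-end, so the call returns None.

None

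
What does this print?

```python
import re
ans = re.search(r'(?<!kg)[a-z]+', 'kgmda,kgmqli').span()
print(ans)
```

(0, 5)

`(?!…)`/`(?<!…)` only lets a position through if the neighbouring text does NOT match; no characters are consumed.
`search` walks the string left to right and returns the first match it finds.
The match spans [0:5] → 'kgmda'.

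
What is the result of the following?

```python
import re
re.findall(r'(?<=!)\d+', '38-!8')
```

['8']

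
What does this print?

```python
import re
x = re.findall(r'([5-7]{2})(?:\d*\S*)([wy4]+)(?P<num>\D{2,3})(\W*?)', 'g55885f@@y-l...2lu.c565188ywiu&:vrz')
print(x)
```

[('55', 'w', 'iu&', '')]

Pattern: exactly 2 of a character in [5-7] (captured); then zero or more of a digit, then zero or more of a non-whitespace character (non-capturing group); then one or more of one of [wy4] (captured); then 2 to 3 of a non-digit (captured as 'num'); then zero or more of a non-word character (lazy) (captured).
Because the quantifier is non-greedy, it stops expanding at the earliest point where the rest of the pattern can succeed.
Scanning left to right: at [1:31] match '55885f@@y-l...2lu.c565188ywiu&', groups = ('55', 'w', 'iu&', '').
With 4 capturing groups, `findall` returns a 4-tuple per match.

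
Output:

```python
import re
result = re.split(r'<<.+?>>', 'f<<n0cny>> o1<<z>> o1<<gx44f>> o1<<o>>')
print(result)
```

['f', ' o1', ' o1', ' o1', '']

Matches to split on: at [1:10] → '<<n0cny>>'; at [13:18] → '<<z>>'; at [21:30] → '<<gx44f>>'; at [33:38] → '<<o>>'.
The string is cut at each match, leaving 5 pieces.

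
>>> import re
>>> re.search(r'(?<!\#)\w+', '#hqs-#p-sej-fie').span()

A negative assertion filters positions out without eating any characters.
The match spans [2:4] → 'qs'.

(2, 4)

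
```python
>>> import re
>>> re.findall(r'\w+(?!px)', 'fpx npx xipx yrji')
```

['fpx', 'npx', 'xipx', 'yrji']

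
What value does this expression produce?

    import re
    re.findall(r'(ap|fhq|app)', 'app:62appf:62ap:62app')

['ap', 'ap', 'ap', 'ap']

Alternation isn't longest-match — the leftmost alternative that fits at this position is chosen.
One capturing group, so `findall` returns just the captured substring from each match — 4 in all.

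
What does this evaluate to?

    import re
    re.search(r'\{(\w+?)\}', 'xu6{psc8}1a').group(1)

'psc8'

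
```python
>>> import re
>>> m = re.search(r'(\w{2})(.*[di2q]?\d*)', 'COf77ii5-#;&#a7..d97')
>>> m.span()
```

(0, 20)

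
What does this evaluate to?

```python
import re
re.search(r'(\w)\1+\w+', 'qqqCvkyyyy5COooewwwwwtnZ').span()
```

(0, 24)

`\1` has to match the exact text group 1 already captured.
`re.search` tries every starting position until one works.
The match spans [0:24] → 'qqqCvkyyyy5COooewwwwwtnZ'.
Captured: group 1 = 'q'.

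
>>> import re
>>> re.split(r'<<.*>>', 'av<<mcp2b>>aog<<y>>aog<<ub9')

['av', 'aog<<ub9']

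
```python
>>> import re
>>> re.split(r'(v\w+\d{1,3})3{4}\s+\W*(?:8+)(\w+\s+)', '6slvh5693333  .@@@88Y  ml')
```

Pattern: the literal 'v', then one or more of a word character, then 1 to 3 of a digit (captured); then exactly 4 of the literal '3', then one or more of whitespace, then zero or more of a non-word character; then one or more of a literal '8' (non-capturing group); then one or more of a word character, then one or more of whitespace (captured).
Matches to split on: at [3:23] → 'vh5693333  .@@@88Y  '.
The group in the pattern means `split` returns the separators' captures alongside the pieces.

['6sl', 'vh569', 'Y  ', 'ml']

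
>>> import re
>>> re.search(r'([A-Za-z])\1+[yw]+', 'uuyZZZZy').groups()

After group 1 captures some text, `\1` only succeeds where that same text appears again.
Unlike `match`, `search` isn't anchored — it looks for the pattern anywhere in the string.
The match spans [0:3] → 'uuy'.
Captured: group 1 = 'u'.

('u',)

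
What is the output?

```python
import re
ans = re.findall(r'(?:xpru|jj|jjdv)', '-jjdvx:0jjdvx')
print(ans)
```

Alternation tries branches left to right and keeps the first one that lets the overall match succeed at that position.
Matches: at [1:3] → 'jj'; at [8:10] → 'jj'.
With no groups in the pattern, `findall` gives back each whole match — 2 here.

['jj', 'jj']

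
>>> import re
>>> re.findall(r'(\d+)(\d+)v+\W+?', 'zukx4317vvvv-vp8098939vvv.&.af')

[('431', '7'), ('809893', '9')]

This matches one or more of a digit (captured); then one or more of a digit (captured); then one or more of a literal 'v', then one or more of a non-word character (lazy).
Matches: at [4:13] match '4317vvvv-', groups = ('431', '7'); at [15:26] match '8098939vvv.', groups = ('809893', '9').
With 2 capturing groups, `findall` returns a 2-tuple per match.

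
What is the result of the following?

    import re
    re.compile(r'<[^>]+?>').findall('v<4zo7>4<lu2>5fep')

['<4zo7>', '<lu2>']

Scanning left to right: at [1:7] → '<4zo7>'; at [8:13] → '<lu2>'.
`findall` yields the raw match text (2 of them) because the pattern has no groups.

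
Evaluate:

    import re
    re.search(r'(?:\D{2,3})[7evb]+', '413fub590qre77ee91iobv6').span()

The pattern matches 2 to 3 of a non-digit (non-capturing group); then one or more of one of [7evb].
`re.search` scans for the first position where the pattern succeeds.
The match spans [3:6] → 'fub'.

(3, 6)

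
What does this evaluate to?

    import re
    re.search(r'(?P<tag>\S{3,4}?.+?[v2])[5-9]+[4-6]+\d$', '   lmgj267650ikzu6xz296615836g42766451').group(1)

'lmgj267650ikzu6xz296615836g42'

Pattern: 3 to 4 of a non-whitespace character (lazy), then one or more of any character (lazy), then one of [v2] (captured as 'tag'); then one or more of a character in [5-9]; then one or more of a character in [4-6], then a digit; then anchored at the end.
`search` walks the string left to right and returns the first match it finds.
The match spans [3:38] → 'lmgj267650ikzu6xz296615836g42766451'.
Captured: group 1 = 'lmgj267650ikzu6xz296615836g42'.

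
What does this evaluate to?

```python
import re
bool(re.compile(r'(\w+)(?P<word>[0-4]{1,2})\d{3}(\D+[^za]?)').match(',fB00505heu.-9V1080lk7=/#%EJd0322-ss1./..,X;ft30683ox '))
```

`match` is anchored at position 0; if the pattern doesn't fit there, it returns None.
Here position 0 doesn't satisfy it, so the call returns None, and `bool(None)` is False.

False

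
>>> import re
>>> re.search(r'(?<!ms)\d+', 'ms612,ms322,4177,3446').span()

The negative lookaround is zero-width — it rules out positions where the adjacent text would match, without consuming anything.
`search` walks the string left to right and returns the first match it finds.
The match spans [3:5] → '12'.

(3, 5)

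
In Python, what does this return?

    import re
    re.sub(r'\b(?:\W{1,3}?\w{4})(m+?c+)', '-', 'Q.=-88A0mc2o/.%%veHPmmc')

'Q-2o/.%%veHPmmc'

Pattern: a word boundary (`\b`, zero-width); then 1 to 3 of a non-word character (lazy), then exactly 4 of a word character (non-capturing group); then one or more of the literal 'm' (lazy), then one or more of the literal 'c' (captured).
Matches: at [1:10] → '.=-88A0mc'.
Each match is replaced by '-'.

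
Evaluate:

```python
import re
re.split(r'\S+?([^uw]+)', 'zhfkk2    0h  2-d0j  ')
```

['', 'hfkk2    0h  2-d0j  ', '']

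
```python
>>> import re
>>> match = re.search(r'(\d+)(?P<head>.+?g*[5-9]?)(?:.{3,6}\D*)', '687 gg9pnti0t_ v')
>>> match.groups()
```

('687', ' gg9')

Pattern: one or more of a digit (captured); then one or more of any character (lazy), then zero or more of a literal 'g', then optionally a character in [5-9] (captured as 'head'); then 3 to 6 of any character, then zero or more of a non-digit (non-capturing group).
With the lazy modifier that quantifier settles for the fewest repetitions that let the rest of the pattern succeed (the atoms after it are unaffected and can still be greedy).
Unlike `match`, `search` isn't anchored — it looks for the pattern anywhere in the string.
The match spans [0:16] → '687 gg9pnti0t_ v'.
Captured: group 1 = '687', group 2 = ' gg9'.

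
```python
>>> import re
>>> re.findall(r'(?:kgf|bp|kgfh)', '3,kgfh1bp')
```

Alternation isn't longest-match — the leftmost alternative that fits at this position is chosen.
No capturing groups, so `findall` returns the 2 full match strings.

['kgf', 'bp']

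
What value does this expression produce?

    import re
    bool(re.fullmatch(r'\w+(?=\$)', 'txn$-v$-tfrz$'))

False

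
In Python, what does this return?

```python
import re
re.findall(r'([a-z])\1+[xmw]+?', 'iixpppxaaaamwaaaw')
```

['i', 'p', 'a', 'a']

The backreference `\1` re-matches whatever the first group consumed, character for character.
Matches: at [0:3] match 'iix', group 1 = 'i'; at [3:7] match 'pppx', group 1 = 'p'; at [7:12] match 'aaaam', group 1 = 'a'; at [13:17] match 'aaaw', group 1 = 'a'.
One capturing group, so `findall` returns just the captured substring from each match — 4 in all.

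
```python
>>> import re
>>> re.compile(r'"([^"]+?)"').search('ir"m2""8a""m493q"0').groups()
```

('m2',)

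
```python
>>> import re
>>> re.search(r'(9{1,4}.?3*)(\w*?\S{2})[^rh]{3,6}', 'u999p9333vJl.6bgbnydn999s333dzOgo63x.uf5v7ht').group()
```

'999p9333vJl.'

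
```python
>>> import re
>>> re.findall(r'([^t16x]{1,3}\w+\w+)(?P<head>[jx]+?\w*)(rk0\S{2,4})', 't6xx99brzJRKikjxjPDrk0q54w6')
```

The pattern matches 1 to 3 of any character except [t16x], then one or more of a word character, then one or more of a word character (captured); then one or more of one of [jx] (lazy), then zero or more of a word character (captured as 'head'); then the literal 'rk0', then 2 to 4 of a non-whitespace character (captured).
Walking the string: at [4:26] match '99brzJRKikjxjPDrk0q54w', groups = ('99brzJRKikjx', 'jPD', 'rk0q54w').
Multiple groups make `findall` return tuples — one 3-tuple for the one match.

[('99brzJRKikjx', 'jPD', 'rk0q54w')]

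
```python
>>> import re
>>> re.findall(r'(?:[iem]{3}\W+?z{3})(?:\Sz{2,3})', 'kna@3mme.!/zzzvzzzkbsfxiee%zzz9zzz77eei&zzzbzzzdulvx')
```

['mme.!/zzzvzzz', 'iee%zzz9zzz', 'eei&zzzbzzz']

This matches exactly 3 of one of [iem], then one or more of a non-word character (lazy), then exactly 3 of a literal 'z' (non-capturing group); then a non-whitespace character, then 2 to 3 of the literal 'z' (non-capturing group).
Scanning left to right: at [5:18] → 'mme.!/zzzvzzz'; at [23:34] → 'iee%zzz9zzz'; at [36:47] → 'eei&zzzbzzz'.
With no groups in the pattern, `findall` gives back each whole match — 3 here.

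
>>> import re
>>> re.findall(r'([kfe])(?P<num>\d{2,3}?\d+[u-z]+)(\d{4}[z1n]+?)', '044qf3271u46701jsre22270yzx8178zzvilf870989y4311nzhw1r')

The pattern matches one of [kfe] (captured); then 2 to 3 of a digit (lazy), then one or more of a digit, then one or more of a character in [u-z] (captured as 'num'); then exactly 4 of a digit, then one or more of one of [z1n] (lazy) (captured).
With the lazy modifier that quantifier settles for the fewest repetitions that let the rest of the pattern succeed (the atoms after it are unaffected and can still be greedy).
Matches: at [4:15] match 'f3271u46701', groups = ('f', '3271u', '46701'); at [18:32] match 'e22270yzx8178z', groups = ('e', '22270yzx', '8178z'); at [36:49] match 'f870989y4311n', groups = ('f', '870989y', '4311n').
With 3 capturing groups, `findall` returns a 3-tuple per match.

[('f', '3271u', '46701'), ('e', '22270yzx', '8178z'), ('f', '870989y', '4311n')]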